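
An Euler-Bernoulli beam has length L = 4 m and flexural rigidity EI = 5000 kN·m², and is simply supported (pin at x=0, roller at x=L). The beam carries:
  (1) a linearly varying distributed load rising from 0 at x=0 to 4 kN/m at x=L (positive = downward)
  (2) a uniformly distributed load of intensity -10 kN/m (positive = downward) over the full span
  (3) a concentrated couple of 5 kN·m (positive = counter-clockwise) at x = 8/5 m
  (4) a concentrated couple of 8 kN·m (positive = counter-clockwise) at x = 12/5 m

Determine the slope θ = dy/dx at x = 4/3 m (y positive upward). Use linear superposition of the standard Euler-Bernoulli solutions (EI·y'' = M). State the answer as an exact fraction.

θ(4/3) = 31841/15187500 rad

Load 1 — triangular load w₀=4 kN/m (0→w₀ over full span):
  θ_1 = -w₀(7L⁴-30L²x²+15x⁴)/(360LEI) = -4·(7·4⁴-30·4²·(4/3)²+15·(4/3)⁴)/(360·4·5000) = -416/759375 rad
Load 2 — uniform load w=-10 kN/m over full span:
  θ_2 = -w(L³-6Lx²+4x³)/(24EI) = -(-10)·(4³-6·4·(4/3)²+4·(4/3)³)/(24·5000) = 26/10125 rad
Load 3 — applied couple M₀=5 kN·m at a=8/5 m (b=L-a=12/5):
  θ_3 = (M₀x²/(2L)+C₁)/EI  [x≤a] with C₁=M₀(3b²-L²)/(6L)=4/15 = (5·(4/3)²/(2·4)+(4/15))/5000 = 31/112500 rad
Load 4 — applied couple M₀=8 kN·m at a=12/5 m (b=L-a=8/5):
  θ_4 = (M₀x²/(2L)+C₁)/EI  [x≤a] with C₁=M₀(3b²-L²)/(6L)=-208/75 = (8·(4/3)²/(2·4)+(-208/75))/5000 = -28/140625 rad
Superposition: θ = Σ θ_i = 31841/15187500 rad ≈ 0.002097 rad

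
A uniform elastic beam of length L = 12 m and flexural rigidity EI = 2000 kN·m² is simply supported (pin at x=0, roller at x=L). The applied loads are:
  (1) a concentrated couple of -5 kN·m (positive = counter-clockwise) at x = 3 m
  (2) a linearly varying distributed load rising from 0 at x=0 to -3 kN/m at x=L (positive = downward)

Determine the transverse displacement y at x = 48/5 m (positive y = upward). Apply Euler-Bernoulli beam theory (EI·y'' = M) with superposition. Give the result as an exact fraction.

Load 1 — applied couple M₀=-5 kN·m at a=3 m (b=L-a=9):
  y_1 = (M₀x³/(6L)-M₀(x-a)²/2+C₁x)/EI  [x>a] with C₁=M₀(3b²-L²)/(6L)=-55/8 = ((-5)·(48/5)³/(6·12)-(-5)·((48/5)-3)²/2+(-55/8)·(48/5))/2000 = -927/100000 m
Load 2 — triangular load w₀=-3 kN/m (0→w₀ over full span):
  y_2 = -w₀x(7L⁴-10L²x²+3x⁴)/(360LEI) = -(-3)·(48/5)·(7·12⁴-10·12²·(48/5)²+3·(48/5)⁴)/(360·12·2000) = 246888/1953125 m
Superposition: y = Σ y_i = 7321041/62500000 m ≈ 0.117137 m

y(48/5) = 7321041/62500000 m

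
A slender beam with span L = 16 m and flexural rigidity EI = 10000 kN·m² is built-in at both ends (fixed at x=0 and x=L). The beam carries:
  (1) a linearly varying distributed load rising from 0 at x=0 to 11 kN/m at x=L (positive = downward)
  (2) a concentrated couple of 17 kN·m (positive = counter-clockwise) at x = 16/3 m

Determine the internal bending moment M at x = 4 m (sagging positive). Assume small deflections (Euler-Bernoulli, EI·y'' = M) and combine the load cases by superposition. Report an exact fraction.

Load 1 — triangular load w₀=11 kN/m (0→w₀ over full span):
  M_1 = 3w₀Lx/20 - w₀L²/30 - w₀x³/(6L) = 3·11·16·4/20 - 11·16²/30 - 11·4³/(6·16) = 22/5 kN·m
Load 2 — applied couple M₀=17 kN·m at a=16/3 m (b=L-a=32/3):
  M_2 = R_Ax - M_A  [x≤a] with R_A=17/12, M_A=0 = (17/12)·4 - 0 = 17/3 kN·m
Superposition: M = Σ M_i = 151/15 kN·m ≈ 10.066667 kN·m

M(4) = 151/15 kN·m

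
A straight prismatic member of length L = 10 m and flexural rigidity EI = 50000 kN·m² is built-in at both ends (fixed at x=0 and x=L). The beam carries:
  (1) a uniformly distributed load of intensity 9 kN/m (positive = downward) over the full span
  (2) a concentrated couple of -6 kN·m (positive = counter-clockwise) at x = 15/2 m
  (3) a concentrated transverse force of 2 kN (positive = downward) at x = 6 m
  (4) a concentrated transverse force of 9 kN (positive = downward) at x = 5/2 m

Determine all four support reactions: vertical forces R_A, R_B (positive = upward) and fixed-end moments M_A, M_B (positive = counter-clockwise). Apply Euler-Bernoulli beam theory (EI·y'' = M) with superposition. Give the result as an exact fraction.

R_A = 210491/4000 kN, M_A = 70161/800 kN·m, R_B = 193509/4000 kN, M_B = -64779/800 kN·m

Load 1 — uniform load w=9 kN/m over full span:
  R_A = wL/2 = 9·10/2 = 45 kN
  M_A = wL²/12 = 9·10²/12 = 75 kN·m
  R_B = wL/2 = 9·10/2 = 45 kN
  M_B = -wL²/12 = -9·10²/12 = -75 kN·m
Load 2 — applied couple M₀=-6 kN·m at a=15/2 m (b=L-a=5/2):
  R_A = 6M₀ab/L³ = 6·(-6)·(15/2)·(5/2)/10³ = -27/40 kN
  M_A = M₀b(2a-b)/L² = (-6)·(5/2)·(2·(15/2)-(5/2))/10² = -15/8 kN·m
  R_B = -6M₀ab/L³ = -6·(-6)·(15/2)·(5/2)/10³ = 27/40 kN
  M_B = M₀a(2b-a)/L² = (-6)·(15/2)·(2·(5/2)-(15/2))/10² = 9/8 kN·m
Load 3 — point force P=2 kN at a=6 m (b=L-a=4):
  R_A = Pb²(3a+b)/L³ = 2·4²·(3·6+4)/10³ = 88/125 kN
  M_A = Pab²/L² = 2·6·4²/10² = 48/25 kN·m
  R_B = Pa²(a+3b)/L³ = 2·6²·(6+3·4)/10³ = 162/125 kN
  M_B = -Pa²b/L² = -2·6²·4/10² = -72/25 kN·m
Load 4 — point force P=9 kN at a=5/2 m (b=L-a=15/2):
  R_A = Pb²(3a+b)/L³ = 9·(15/2)²·(3·(5/2)+(15/2))/10³ = 243/32 kN
  M_A = Pab²/L² = 9·(5/2)·(15/2)²/10² = 405/32 kN·m
  R_B = Pa²(a+3b)/L³ = 9·(5/2)²·((5/2)+3·(15/2))/10³ = 45/32 kN
  M_B = -Pa²b/L² = -9·(5/2)²·(15/2)/10² = -135/32 kN·m
Superposition: R_A = 210491/4000 kN, M_A = 70161/800 kN·m, R_B = 193509/4000 kN, M_B = -64779/800 kN·m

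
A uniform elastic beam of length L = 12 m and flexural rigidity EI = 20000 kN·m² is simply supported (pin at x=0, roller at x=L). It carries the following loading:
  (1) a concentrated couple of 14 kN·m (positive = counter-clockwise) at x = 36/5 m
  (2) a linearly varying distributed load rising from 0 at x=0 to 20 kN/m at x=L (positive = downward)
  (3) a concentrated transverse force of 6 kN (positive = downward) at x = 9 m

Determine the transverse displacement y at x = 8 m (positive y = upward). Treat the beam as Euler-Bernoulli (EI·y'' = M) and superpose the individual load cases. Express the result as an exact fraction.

Load 1 — applied couple M₀=14 kN·m at a=36/5 m (b=L-a=24/5):
  y_1 = (M₀x³/(6L)-M₀(x-a)²/2+C₁x)/EI  [x>a] with C₁=M₀(3b²-L²)/(6L)=-364/25 = (14·8³/(6·12)-14·(8-(36/5))²/2+(-364/25)·8)/20000 = -301/281250 m
Load 2 — triangular load w₀=20 kN/m (0→w₀ over full span):
  y_2 = -w₀x(7L⁴-10L²x²+3x⁴)/(360LEI) = -20·8·(7·12⁴-10·12²·8²+3·8⁴)/(360·12·20000) = -136/1125 m
Load 3 — point force P=6 kN at a=9 m (b=L-a=3):
  y_3 = -Pbx(L²-b²-x²)/(6LEI)  [x≤a] = -6·3·8·(12²-3²-8²)/(6·12·20000) = -71/10000 m
Superposition: y = Σ y_i = -290383/2250000 m ≈ -0.129059 m

y(8) = -290383/2250000 m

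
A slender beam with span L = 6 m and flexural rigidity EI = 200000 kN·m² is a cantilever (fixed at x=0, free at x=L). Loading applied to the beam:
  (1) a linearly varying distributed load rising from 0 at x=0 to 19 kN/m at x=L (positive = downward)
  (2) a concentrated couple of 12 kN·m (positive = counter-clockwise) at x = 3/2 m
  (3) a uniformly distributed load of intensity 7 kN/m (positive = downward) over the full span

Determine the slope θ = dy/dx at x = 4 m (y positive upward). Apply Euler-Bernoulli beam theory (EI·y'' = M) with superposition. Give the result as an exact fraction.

θ(4) = -643/180000 rad

Load 1 — triangular load w₀=19 kN/m (0→w₀ over full span):
  θ_1 = (w₀Lx²/4-w₀L²x/3-w₀x⁴/(24L))/EI = (19·6·4²/4-19·6²·4/3-19·4⁴/(24·6))/200000 = -551/225000 rad
Load 2 — applied couple M₀=12 kN·m at a=3/2 m (b=L-a=9/2):
  θ_2 = M₀a/EI  [x>a] = 12·(3/2)/200000 = 9/100000 rad
Load 3 — uniform load w=7 kN/m over full span:
  θ_3 = -wx(x²-3Lx+3L²)/(6EI) = -7·4·(4²-3·6·4+3·6²)/(6·200000) = -91/75000 rad
Superposition: θ = Σ θ_i = -643/180000 rad ≈ -0.003572 rad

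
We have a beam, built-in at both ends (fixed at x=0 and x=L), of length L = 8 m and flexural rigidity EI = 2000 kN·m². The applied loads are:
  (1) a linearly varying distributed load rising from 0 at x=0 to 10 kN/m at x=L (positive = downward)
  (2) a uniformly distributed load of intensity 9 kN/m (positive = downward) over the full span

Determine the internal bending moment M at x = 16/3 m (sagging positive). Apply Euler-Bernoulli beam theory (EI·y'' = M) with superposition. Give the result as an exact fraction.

M(16/3) = 2192/81 kN·m

Load 1 — triangular load w₀=10 kN/m (0→w₀ over full span):
  M_1 = 3w₀Lx/20 - w₀L²/30 - w₀x³/(6L) = 3·10·8·(16/3)/20 - 10·8²/30 - 10·(16/3)³/(6·8) = 896/81 kN·m
Load 2 — uniform load w=9 kN/m over full span:
  M_2 = wLx/2 - wL²/12 - wx²/2 = 9·8·(16/3)/2 - 9·8²/12 - 9·(16/3)²/2 = 16 kN·m
Superposition: M = Σ M_i = 2192/81 kN·m ≈ 27.061728 kN·m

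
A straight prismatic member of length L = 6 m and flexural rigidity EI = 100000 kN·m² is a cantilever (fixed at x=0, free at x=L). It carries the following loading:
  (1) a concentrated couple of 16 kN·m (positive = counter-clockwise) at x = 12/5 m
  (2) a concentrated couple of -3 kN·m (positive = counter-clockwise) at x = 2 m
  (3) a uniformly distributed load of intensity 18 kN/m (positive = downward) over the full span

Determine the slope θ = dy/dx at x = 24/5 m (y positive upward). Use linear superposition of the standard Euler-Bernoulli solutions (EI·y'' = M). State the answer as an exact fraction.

Load 1 — applied couple M₀=16 kN·m at a=12/5 m (b=L-a=18/5):
  θ_1 = M₀a/EI  [x>a] = 16·(12/5)/100000 = 6/15625 rad
Load 2 — applied couple M₀=-3 kN·m at a=2 m (b=L-a=4):
  θ_2 = M₀a/EI  [x>a] = (-3)·2/100000 = -3/50000 rad
Load 3 — uniform load w=18 kN/m over full span:
  θ_3 = -wx(x²-3Lx+3L²)/(6EI) = -18·(24/5)·((24/5)²-3·6·(24/5)+3·6²)/(6·100000) = -2511/390625 rad
Superposition: θ = Σ θ_i = -38151/6250000 rad ≈ -0.006104 rad

θ(24/5) = -38151/6250000 rad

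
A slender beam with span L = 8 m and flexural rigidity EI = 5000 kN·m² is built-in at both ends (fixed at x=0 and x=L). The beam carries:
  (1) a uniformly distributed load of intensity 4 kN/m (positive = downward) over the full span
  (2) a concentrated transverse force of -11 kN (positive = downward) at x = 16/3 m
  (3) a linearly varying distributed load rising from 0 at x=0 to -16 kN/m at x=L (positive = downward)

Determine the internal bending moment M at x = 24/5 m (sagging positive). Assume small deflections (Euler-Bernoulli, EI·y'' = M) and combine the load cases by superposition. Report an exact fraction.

M(24/5) = -63944/3375 kN·m

Load 1 — uniform load w=4 kN/m over full span:
  M_1 = wLx/2 - wL²/12 - wx²/2 = 4·8·(24/5)/2 - 4·8²/12 - 4·(24/5)²/2 = 704/75 kN·m
Load 2 — point force P=-11 kN at a=16/3 m (b=L-a=8/3):
  M_2 = Pb²(3a+b)x/L³ - Pab²/L²  [x≤a] = (-11)·(8/3)²·(3·(16/3)+(8/3))·(24/5)/8³ - (-11)·(16/3)·(8/3)²/8² = -968/135 kN·m
Load 3 — triangular load w₀=-16 kN/m (0→w₀ over full span):
  M_3 = 3w₀Lx/20 - w₀L²/30 - w₀x³/(6L) = 3·(-16)·8·(24/5)/20 - (-16)·8²/30 - (-16)·(24/5)³/(6·8) = -7936/375 kN·m
Superposition: M = Σ M_i = -63944/3375 kN·m ≈ -18.946370 kN·m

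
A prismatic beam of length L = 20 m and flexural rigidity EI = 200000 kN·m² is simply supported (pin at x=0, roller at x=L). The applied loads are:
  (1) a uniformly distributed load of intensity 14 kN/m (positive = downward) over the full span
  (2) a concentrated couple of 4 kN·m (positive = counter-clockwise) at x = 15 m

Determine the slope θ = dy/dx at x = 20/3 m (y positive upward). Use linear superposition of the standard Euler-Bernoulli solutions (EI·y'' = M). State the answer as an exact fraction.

θ(20/3) = -73007/6480000 rad

Load 1 — uniform load w=14 kN/m over full span:
  θ_1 = -w(L³-6Lx²+4x³)/(24EI) = -14·(20³-6·20·(20/3)²+4·(20/3)³)/(24·200000) = -91/8100 rad
Load 2 — applied couple M₀=4 kN·m at a=15 m (b=L-a=5):
  θ_2 = (M₀x²/(2L)+C₁)/EI  [x≤a] with C₁=M₀(3b²-L²)/(6L)=-65/6 = (4·(20/3)²/(2·20)+(-65/6))/200000 = -23/720000 rad
Superposition: θ = Σ θ_i = -73007/6480000 rad ≈ -0.011267 rad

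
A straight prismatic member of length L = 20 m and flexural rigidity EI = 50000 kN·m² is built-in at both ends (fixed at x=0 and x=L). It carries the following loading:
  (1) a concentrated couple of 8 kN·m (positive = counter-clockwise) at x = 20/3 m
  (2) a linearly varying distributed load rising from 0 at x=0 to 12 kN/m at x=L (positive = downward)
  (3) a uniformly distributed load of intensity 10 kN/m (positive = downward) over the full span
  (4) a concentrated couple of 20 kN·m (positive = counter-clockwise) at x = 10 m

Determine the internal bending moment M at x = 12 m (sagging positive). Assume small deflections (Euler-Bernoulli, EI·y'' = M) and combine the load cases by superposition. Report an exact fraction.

M(12) = 3559/15 kN·m

Load 1 — applied couple M₀=8 kN·m at a=20/3 m (b=L-a=40/3):
  M_1 = R_Ax - M_A - M₀  [x>a] with R_A=8/15, M_A=0 = (8/15)·12 - 0 - 8 = -8/5 kN·m
Load 2 — triangular load w₀=12 kN/m (0→w₀ over full span):
  M_2 = 3w₀Lx/20 - w₀L²/30 - w₀x³/(6L) = 3·12·20·12/20 - 12·20²/30 - 12·12³/(6·20) = 496/5 kN·m
Load 3 — uniform load w=10 kN/m over full span:
  M_3 = wLx/2 - wL²/12 - wx²/2 = 10·20·12/2 - 10·20²/12 - 10·12²/2 = 440/3 kN·m
Load 4 — applied couple M₀=20 kN·m at a=10 m (b=L-a=10):
  M_4 = R_Ax - M_A - M₀  [x>a] with R_A=3/2, M_A=5 = (3/2)·12 - 5 - 20 = -7 kN·m
Superposition: M = Σ M_i = 3559/15 kN·m ≈ 237.266667 kN·m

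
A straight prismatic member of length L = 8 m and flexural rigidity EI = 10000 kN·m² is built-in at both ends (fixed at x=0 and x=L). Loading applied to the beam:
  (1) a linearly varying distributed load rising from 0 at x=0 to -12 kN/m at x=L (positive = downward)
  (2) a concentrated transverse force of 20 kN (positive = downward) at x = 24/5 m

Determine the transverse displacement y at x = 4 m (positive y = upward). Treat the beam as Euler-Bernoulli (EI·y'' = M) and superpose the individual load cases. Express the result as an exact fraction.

Load 1 — triangular load w₀=-12 kN/m (0→w₀ over full span):
  y_1 = -w₀x²(L-x)²(x+2L)/(120LEI) = -(-12)·4²·(8-4)²·(4+2·8)/(120·8·10000) = 4/625 m
Load 2 — point force P=20 kN at a=24/5 m (b=L-a=16/5):
  y_2 = -Pb²x²(3aL-(3a+b)x)/(6L³EI)  [x≤a] = -20·(16/5)²·4²·(3·(24/5)·8-(3·(24/5)+(16/5))·4)/(6·8³·10000) = -224/46875 m
Superposition: y = Σ y_i = 76/46875 m ≈ 0.001621 m

y(4) = 76/46875 m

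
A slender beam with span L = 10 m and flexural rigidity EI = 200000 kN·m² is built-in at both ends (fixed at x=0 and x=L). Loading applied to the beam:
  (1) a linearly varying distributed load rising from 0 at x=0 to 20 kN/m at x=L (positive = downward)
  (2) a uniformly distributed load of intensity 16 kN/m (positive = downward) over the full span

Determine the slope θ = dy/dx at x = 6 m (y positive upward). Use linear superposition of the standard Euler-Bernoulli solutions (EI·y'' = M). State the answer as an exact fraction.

Load 1 — triangular load w₀=20 kN/m (0→w₀ over full span):
  θ_1 = -w₀(2x(L-x)(L-2x)(x+2L)+x²(L-x)²)/(120LEI) = -20·(2·6·(10-6)·(10-2·6)·(6+2·10)+6²·(10-6)²)/(120·10·200000) = 1/6250 rad
Load 2 — uniform load w=16 kN/m over full span:
  θ_2 = -wx(L-x)(L-2x)/(12EI) = -16·6·(10-6)·(10-2·6)/(12·200000) = 1/3125 rad
Superposition: θ = Σ θ_i = 3/6250 rad ≈ 0.000480 rad

θ(6) = 3/6250 rad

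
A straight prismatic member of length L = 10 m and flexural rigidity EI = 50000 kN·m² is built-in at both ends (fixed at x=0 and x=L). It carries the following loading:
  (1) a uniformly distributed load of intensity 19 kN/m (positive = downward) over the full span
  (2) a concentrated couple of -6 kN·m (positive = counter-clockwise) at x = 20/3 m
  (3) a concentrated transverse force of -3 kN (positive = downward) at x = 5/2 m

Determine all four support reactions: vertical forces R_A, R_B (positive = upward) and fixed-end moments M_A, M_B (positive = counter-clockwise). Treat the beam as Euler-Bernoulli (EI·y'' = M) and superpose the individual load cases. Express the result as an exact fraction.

Load 1 — uniform load w=19 kN/m over full span:
  R_A = wL/2 = 19·10/2 = 95 kN
  M_A = wL²/12 = 19·10²/12 = 475/3 kN·m
  R_B = wL/2 = 19·10/2 = 95 kN
  M_B = -wL²/12 = -19·10²/12 = -475/3 kN·m
Load 2 — applied couple M₀=-6 kN·m at a=20/3 m (b=L-a=10/3):
  R_A = 6M₀ab/L³ = 6·(-6)·(20/3)·(10/3)/10³ = -4/5 kN
  M_A = M₀b(2a-b)/L² = (-6)·(10/3)·(2·(20/3)-(10/3))/10² = -2 kN·m
  R_B = -6M₀ab/L³ = -6·(-6)·(20/3)·(10/3)/10³ = 4/5 kN
  M_B = M₀a(2b-a)/L² = (-6)·(20/3)·(2·(10/3)-(20/3))/10² = 0 kN·m
Load 3 — point force P=-3 kN at a=5/2 m (b=L-a=15/2):
  R_A = Pb²(3a+b)/L³ = (-3)·(15/2)²·(3·(5/2)+(15/2))/10³ = -81/32 kN
  M_A = Pab²/L² = (-3)·(5/2)·(15/2)²/10² = -135/32 kN·m
  R_B = Pa²(a+3b)/L³ = (-3)·(5/2)²·((5/2)+3·(15/2))/10³ = -15/32 kN
  M_B = -Pa²b/L² = -(-3)·(5/2)²·(15/2)/10² = 45/32 kN·m
Superposition: R_A = 14667/160 kN, M_A = 14603/96 kN·m, R_B = 15253/160 kN, M_B = -15065/96 kN·m

R_A = 14667/160 kN, M_A = 14603/96 kN·m, R_B = 15253/160 kN, M_B = -15065/96 kN·m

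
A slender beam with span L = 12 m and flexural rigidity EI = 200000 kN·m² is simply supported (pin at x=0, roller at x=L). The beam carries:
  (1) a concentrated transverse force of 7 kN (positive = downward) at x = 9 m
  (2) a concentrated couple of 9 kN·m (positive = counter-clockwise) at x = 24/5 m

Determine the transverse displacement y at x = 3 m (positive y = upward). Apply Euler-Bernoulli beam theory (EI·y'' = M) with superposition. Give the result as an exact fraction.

y(3) = -20511/40000000 m

Load 1 — point force P=7 kN at a=9 m (b=L-a=3):
  y_1 = -Pbx(L²-b²-x²)/(6LEI)  [x≤a] = -7·3·3·(12²-3²-3²)/(6·12·200000) = -441/800000 m
Load 2 — applied couple M₀=9 kN·m at a=24/5 m (b=L-a=36/5):
  y_2 = (M₀x³/(6L)+C₁x)/EI  [x≤a] with C₁=M₀(3b²-L²)/(6L)=36/25 = (9·3³/(6·12)+(36/25)·3)/200000 = 1539/40000000 m
Superposition: y = Σ y_i = -20511/40000000 m ≈ -0.000513 m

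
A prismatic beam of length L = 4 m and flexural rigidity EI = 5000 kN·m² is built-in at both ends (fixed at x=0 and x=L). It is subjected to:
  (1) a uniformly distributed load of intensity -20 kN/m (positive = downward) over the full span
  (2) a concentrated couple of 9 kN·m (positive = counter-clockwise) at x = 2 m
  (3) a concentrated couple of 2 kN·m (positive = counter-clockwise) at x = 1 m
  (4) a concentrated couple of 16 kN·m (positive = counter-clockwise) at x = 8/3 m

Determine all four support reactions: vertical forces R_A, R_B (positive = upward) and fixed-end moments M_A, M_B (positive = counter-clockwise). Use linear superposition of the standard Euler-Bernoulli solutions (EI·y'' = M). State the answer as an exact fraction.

Load 1 — uniform load w=-20 kN/m over full span:
  R_A = wL/2 = (-20)·4/2 = -40 kN
  M_A = wL²/12 = (-20)·4²/12 = -80/3 kN·m
  R_B = wL/2 = (-20)·4/2 = -40 kN
  M_B = -wL²/12 = -(-20)·4²/12 = 80/3 kN·m
Load 2 — applied couple M₀=9 kN·m at a=2 m (b=L-a=2):
  R_A = 6M₀ab/L³ = 6·9·2·2/4³ = 27/8 kN
  M_A = M₀b(2a-b)/L² = 9·2·(2·2-2)/4² = 9/4 kN·m
  R_B = -6M₀ab/L³ = -6·9·2·2/4³ = -27/8 kN
  M_B = M₀a(2b-a)/L² = 9·2·(2·2-2)/4² = 9/4 kN·m
Load 3 — applied couple M₀=2 kN·m at a=1 m (b=L-a=3):
  R_A = 6M₀ab/L³ = 6·2·1·3/4³ = 9/16 kN
  M_A = M₀b(2a-b)/L² = 2·3·(2·1-3)/4² = -3/8 kN·m
  R_B = -6M₀ab/L³ = -6·2·1·3/4³ = -9/16 kN
  M_B = M₀a(2b-a)/L² = 2·1·(2·3-1)/4² = 5/8 kN·m
Load 4 — applied couple M₀=16 kN·m at a=8/3 m (b=L-a=4/3):
  R_A = 6M₀ab/L³ = 6·16·(8/3)·(4/3)/4³ = 16/3 kN
  M_A = M₀b(2a-b)/L² = 16·(4/3)·(2·(8/3)-(4/3))/4² = 16/3 kN·m
  R_B = -6M₀ab/L³ = -6·16·(8/3)·(4/3)/4³ = -16/3 kN
  M_B = M₀a(2b-a)/L² = 16·(8/3)·(2·(4/3)-(8/3))/4² = 0 kN·m
Superposition: R_A = -1475/48 kN, M_A = -467/24 kN·m, R_B = -2365/48 kN, M_B = 709/24 kN·m

R_A = -1475/48 kN, M_A = -467/24 kN·m, R_B = -2365/48 kN, M_B = 709/24 kN·m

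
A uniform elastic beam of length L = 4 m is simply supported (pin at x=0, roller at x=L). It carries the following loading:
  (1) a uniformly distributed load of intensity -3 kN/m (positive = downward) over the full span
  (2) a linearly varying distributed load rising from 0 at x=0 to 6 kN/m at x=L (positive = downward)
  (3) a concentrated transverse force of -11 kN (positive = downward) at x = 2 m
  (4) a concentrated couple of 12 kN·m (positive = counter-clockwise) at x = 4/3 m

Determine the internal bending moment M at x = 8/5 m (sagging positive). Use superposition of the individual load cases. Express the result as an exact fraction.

M(8/5) = -2048/125 kN·m

Load 1 — uniform load w=-3 kN/m over full span:
  M_1 = wx(L-x)/2 = (-3)·(8/5)·(4-(8/5))/2 = -144/25 kN·m
Load 2 — triangular load w₀=6 kN/m (0→w₀ over full span):
  M_2 = w₀Lx/6 - w₀x³/(6L) = 6·4·(8/5)/6 - 6·(8/5)³/(6·4) = 672/125 kN·m
Load 3 — point force P=-11 kN at a=2 m (b=L-a=2):
  M_3 = Pbx/L  [x≤a] = (-11)·2·(8/5)/4 = -44/5 kN·m
Load 4 — applied couple M₀=12 kN·m at a=4/3 m (b=L-a=8/3):
  M_4 = M₀x/L - M₀  [x>a] = 12·(8/5)/4 - 12 = -36/5 kN·m
Superposition: M = Σ M_i = -2048/125 kN·m ≈ -16.384000 kN·m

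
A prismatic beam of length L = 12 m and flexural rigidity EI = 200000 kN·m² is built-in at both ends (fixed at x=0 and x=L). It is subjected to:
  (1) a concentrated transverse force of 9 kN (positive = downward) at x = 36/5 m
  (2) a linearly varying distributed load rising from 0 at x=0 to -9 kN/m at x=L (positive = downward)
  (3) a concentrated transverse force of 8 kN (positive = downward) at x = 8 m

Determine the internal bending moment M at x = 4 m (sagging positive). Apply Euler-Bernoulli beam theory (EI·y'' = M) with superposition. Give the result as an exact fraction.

M(4) = -34124/3375 kN·m

Load 1 — point force P=9 kN at a=36/5 m (b=L-a=24/5):
  M_1 = Pb²(3a+b)x/L³ - Pab²/L²  [x≤a] = 9·(24/5)²·(3·(36/5)+(24/5))·4/12³ - 9·(36/5)·(24/5)²/12² = 288/125 kN·m
Load 2 — triangular load w₀=-9 kN/m (0→w₀ over full span):
  M_2 = 3w₀Lx/20 - w₀L²/30 - w₀x³/(6L) = 3·(-9)·12·4/20 - (-9)·12²/30 - (-9)·4³/(6·12) = -68/5 kN·m
Load 3 — point force P=8 kN at a=8 m (b=L-a=4):
  M_3 = Pb²(3a+b)x/L³ - Pab²/L²  [x≤a] = 8·4²·(3·8+4)·4/12³ - 8·8·4²/12² = 32/27 kN·m
Superposition: M = Σ M_i = -34124/3375 kN·m ≈ -10.110815 kN·m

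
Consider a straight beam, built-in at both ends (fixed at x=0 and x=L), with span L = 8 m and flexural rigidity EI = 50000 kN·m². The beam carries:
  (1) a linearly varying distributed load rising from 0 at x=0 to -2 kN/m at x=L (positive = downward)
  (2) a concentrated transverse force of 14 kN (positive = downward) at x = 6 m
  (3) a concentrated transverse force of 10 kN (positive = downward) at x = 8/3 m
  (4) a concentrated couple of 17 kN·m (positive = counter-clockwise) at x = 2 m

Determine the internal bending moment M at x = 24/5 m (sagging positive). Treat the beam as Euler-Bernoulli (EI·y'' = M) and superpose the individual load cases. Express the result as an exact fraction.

Load 1 — triangular load w₀=-2 kN/m (0→w₀ over full span):
  M_1 = 3w₀Lx/20 - w₀L²/30 - w₀x³/(6L) = 3·(-2)·8·(24/5)/20 - (-2)·8²/30 - (-2)·(24/5)³/(6·8) = -992/375 kN·m
Load 2 — point force P=14 kN at a=6 m (b=L-a=2):
  M_2 = Pb²(3a+b)x/L³ - Pab²/L²  [x≤a] = 14·2²·(3·6+2)·(24/5)/8³ - 14·6·2²/8² = 21/4 kN·m
Load 3 — point force P=10 kN at a=8/3 m (b=L-a=16/3):
  M_3 = Pa²(a+3b)(L-x)/L³ - Pa²b/L²  [x>a] = 10·(8/3)²·((8/3)+3·(16/3))·(8-(24/5))/8³ - 10·(8/3)²·(16/3)/8² = 64/27 kN·m
Load 4 — applied couple M₀=17 kN·m at a=2 m (b=L-a=6):
  M_4 = R_Ax - M_A - M₀  [x>a] with R_A=153/64, M_A=-51/16 = (153/64)·(24/5) - (-51/16) - 17 = -187/80 kN·m
Superposition: M = Σ M_i = 142427/54000 kN·m ≈ 2.637537 kN·m

M(24/5) = 142427/54000 kN·m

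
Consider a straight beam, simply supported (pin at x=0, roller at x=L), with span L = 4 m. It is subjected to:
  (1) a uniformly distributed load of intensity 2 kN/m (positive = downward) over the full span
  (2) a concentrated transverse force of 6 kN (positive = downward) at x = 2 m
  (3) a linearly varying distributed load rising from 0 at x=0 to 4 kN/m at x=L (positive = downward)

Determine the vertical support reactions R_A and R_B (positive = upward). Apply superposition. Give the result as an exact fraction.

Load 1 — uniform load w=2 kN/m over full span:
  R_A = wL/2 = 2·4/2 = 4 kN
  R_B = wL/2 = 2·4/2 = 4 kN
Load 2 — point force P=6 kN at a=2 m (b=L-a=2):
  R_A = Pb/L = 6·2/4 = 3 kN
  R_B = Pa/L = 6·2/4 = 3 kN
Load 3 — triangular load w₀=4 kN/m (0→w₀ over full span):
  R_A = w₀L/6 = 4·4/6 = 8/3 kN
  R_B = w₀L/3 = 4·4/3 = 16/3 kN
Superposition: R_A = 29/3 kN, R_B = 37/3 kN

R_A = 29/3 kN, R_B = 37/3 kN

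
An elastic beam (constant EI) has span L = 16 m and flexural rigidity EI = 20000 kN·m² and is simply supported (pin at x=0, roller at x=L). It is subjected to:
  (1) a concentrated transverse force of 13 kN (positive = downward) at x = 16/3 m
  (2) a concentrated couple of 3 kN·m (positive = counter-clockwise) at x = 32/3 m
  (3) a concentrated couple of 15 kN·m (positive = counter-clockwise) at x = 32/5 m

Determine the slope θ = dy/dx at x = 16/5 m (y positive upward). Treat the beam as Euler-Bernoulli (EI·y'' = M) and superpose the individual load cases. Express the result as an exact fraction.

Load 1 — point force P=13 kN at a=16/3 m (b=L-a=32/3):
  θ_1 = -Pb(L²-b²-3x²)/(6LEI)  [x≤a] = -13·(32/3)·(16²-(32/3)²-3·(16/5)²)/(6·16·20000) = -10192/1265625 rad
Load 2 — applied couple M₀=3 kN·m at a=32/3 m (b=L-a=16/3):
  θ_2 = (M₀x²/(2L)+C₁)/EI  [x≤a] with C₁=M₀(3b²-L²)/(6L)=-16/3 = (3·(16/5)²/(2·16)+(-16/3))/20000 = -41/187500 rad
Load 3 — applied couple M₀=15 kN·m at a=32/5 m (b=L-a=48/5):
  θ_3 = (M₀x²/(2L)+C₁)/EI  [x≤a] with C₁=M₀(3b²-L²)/(6L)=16/5 = (15·(16/5)²/(2·16)+(16/5))/20000 = 1/2500 rad
Superposition: θ = Σ θ_i = -797/101250 rad ≈ -0.007872 rad

θ(16/5) = -797/101250 rad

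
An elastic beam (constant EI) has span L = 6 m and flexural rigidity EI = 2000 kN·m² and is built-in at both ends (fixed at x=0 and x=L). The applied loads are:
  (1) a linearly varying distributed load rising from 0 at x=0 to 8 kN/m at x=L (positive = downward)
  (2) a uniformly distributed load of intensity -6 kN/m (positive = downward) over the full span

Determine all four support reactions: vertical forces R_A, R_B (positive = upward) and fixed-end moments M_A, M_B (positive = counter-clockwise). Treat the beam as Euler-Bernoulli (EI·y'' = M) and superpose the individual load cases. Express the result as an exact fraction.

R_A = -54/5 kN, M_A = -42/5 kN·m, R_B = -6/5 kN, M_B = 18/5 kN·m

Load 1 — triangular load w₀=8 kN/m (0→w₀ over full span):
  R_A = 3w₀L/20 = 3·8·6/20 = 36/5 kN
  M_A = w₀L²/30 = 8·6²/30 = 48/5 kN·m
  R_B = 7w₀L/20 = 7·8·6/20 = 84/5 kN
  M_B = -w₀L²/20 = -8·6²/20 = -72/5 kN·m
Load 2 — uniform load w=-6 kN/m over full span:
  R_A = wL/2 = (-6)·6/2 = -18 kN
  M_A = wL²/12 = (-6)·6²/12 = -18 kN·m
  R_B = wL/2 = (-6)·6/2 = -18 kN
  M_B = -wL²/12 = -(-6)·6²/12 = 18 kN·m
Superposition: R_A = -54/5 kN, M_A = -42/5 kN·m, R_B = -6/5 kN, M_B = 18/5 kN·m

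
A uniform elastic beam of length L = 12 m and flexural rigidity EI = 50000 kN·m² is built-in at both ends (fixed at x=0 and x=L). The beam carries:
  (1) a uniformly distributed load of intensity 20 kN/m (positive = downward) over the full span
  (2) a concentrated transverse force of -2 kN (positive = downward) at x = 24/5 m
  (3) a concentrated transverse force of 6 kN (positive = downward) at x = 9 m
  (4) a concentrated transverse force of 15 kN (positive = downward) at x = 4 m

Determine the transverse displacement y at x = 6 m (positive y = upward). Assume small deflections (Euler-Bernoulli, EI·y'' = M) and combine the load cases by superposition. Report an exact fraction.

Load 1 — uniform load w=20 kN/m over full span:
  y_1 = -wx²(L-x)²/(24EI) = -20·6²·(12-6)²/(24·50000) = -27/1250 m
Load 2 — point force P=-2 kN at a=24/5 m (b=L-a=36/5):
  y_2 = -Pa²(L-x)²(3bL-(3b+a)(L-x))/(6L³EI)  [x>a] = -(-2)·(24/5)²·(12-6)²·(3·(36/5)·12-(3·(36/5)+(24/5))·(12-6))/(6·12³·50000) = 126/390625 m
Load 3 — point force P=6 kN at a=9 m (b=L-a=3):
  y_3 = -Pb²x²(3aL-(3a+b)x)/(6L³EI)  [x≤a] = -6·3²·6²·(3·9·12-(3·9+3)·6)/(6·12³·50000) = -27/50000 m
Load 4 — point force P=15 kN at a=4 m (b=L-a=8):
  y_4 = -Pa²(L-x)²(3bL-(3b+a)(L-x))/(6L³EI)  [x>a] = -15·4²·(12-6)²·(3·8·12-(3·8+4)·(12-6))/(6·12³·50000) = -1/500 m
Superposition: y = Σ y_i = -148859/6250000 m ≈ -0.023817 m

y(6) = -148859/6250000 m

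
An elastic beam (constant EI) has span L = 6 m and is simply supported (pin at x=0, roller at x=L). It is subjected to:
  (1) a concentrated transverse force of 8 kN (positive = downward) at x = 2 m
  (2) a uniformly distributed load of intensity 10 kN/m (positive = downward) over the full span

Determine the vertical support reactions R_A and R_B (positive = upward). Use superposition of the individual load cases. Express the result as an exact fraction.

R_A = 106/3 kN, R_B = 98/3 kN

Load 1 — point force P=8 kN at a=2 m (b=L-a=4):
  R_A = Pb/L = 8·4/6 = 16/3 kN
  R_B = Pa/L = 8·2/6 = 8/3 kN
Load 2 — uniform load w=10 kN/m over full span:
  R_A = wL/2 = 10·6/2 = 30 kN
  R_B = wL/2 = 10·6/2 = 30 kN
Superposition: R_A = 106/3 kN, R_B = 98/3 kN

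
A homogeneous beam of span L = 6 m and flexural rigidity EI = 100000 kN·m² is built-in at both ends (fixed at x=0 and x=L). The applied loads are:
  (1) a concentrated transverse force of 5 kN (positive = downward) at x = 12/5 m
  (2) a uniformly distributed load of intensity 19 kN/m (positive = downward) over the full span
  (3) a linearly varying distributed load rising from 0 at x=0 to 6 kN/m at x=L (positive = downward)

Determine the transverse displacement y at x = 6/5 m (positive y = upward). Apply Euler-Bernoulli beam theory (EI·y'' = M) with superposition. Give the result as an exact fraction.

y(6/5) = -125361/390625000 m

Load 1 — point force P=5 kN at a=12/5 m (b=L-a=18/5):
  y_1 = -Pb²x²(3aL-(3a+b)x)/(6L³EI)  [x≤a] = -5·(18/5)²·(6/5)²·(3·(12/5)·6-(3·(12/5)+(18/5))·(6/5))/(6·6³·100000) = -1701/78125000 m
Load 2 — uniform load w=19 kN/m over full span:
  y_2 = -wx²(L-x)²/(24EI) = -19·(6/5)²·(6-(6/5))²/(24·100000) = -513/1953125 m
Load 3 — triangular load w₀=6 kN/m (0→w₀ over full span):
  y_3 = -w₀x²(L-x)²(x+2L)/(120LEI) = -6·(6/5)²·(6-(6/5))²·((6/5)+2·6)/(120·6·100000) = -1782/48828125 m
Superposition: y = Σ y_i = -125361/390625000 m ≈ -0.000321 m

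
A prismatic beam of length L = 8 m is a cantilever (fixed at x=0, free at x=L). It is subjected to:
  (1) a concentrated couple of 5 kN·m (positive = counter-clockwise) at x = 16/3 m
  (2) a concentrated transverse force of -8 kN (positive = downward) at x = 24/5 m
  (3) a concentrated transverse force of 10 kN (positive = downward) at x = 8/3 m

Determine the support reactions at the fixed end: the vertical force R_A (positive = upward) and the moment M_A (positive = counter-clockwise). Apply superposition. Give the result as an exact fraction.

R_A = 2 kN, M_A = -251/15 kN·m

Load 1 — applied couple M₀=5 kN·m at a=16/3 m (b=L-a=8/3):
  R_A = 0 kN
  M_A = -M₀ = -5 kN·m
Load 2 — point force P=-8 kN at a=24/5 m (b=L-a=16/5):
  R_A = P = (-8) = -8 kN
  M_A = Pa = (-8)·(24/5) = -192/5 kN·m
Load 3 — point force P=10 kN at a=8/3 m (b=L-a=16/3):
  R_A = P = 10 kN
  M_A = Pa = 10·(8/3) = 80/3 kN·m
Superposition: R_A = 2 kN, M_A = -251/15 kN·m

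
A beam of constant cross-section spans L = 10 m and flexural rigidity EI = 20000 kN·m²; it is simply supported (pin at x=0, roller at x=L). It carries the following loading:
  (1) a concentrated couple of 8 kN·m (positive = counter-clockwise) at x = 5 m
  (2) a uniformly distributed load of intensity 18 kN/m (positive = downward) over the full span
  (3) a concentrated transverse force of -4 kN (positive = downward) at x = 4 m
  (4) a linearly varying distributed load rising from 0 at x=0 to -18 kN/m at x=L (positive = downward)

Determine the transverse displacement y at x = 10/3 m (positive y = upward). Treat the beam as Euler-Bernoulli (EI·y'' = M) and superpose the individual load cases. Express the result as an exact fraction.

Load 1 — applied couple M₀=8 kN·m at a=5 m (b=L-a=5):
  y_1 = (M₀x³/(6L)+C₁x)/EI  [x≤a] with C₁=M₀(3b²-L²)/(6L)=-10/3 = (8·(10/3)³/(6·10)+(-10/3)·(10/3))/20000 = -1/3240 m
Load 2 — uniform load w=18 kN/m over full span:
  y_2 = -wx(L³-2Lx²+x³)/(24EI) = -18·(10/3)·(10³-2·10·(10/3)²+(10/3)³)/(24·20000) = -11/108 m
Load 3 — point force P=-4 kN at a=4 m (b=L-a=6):
  y_3 = -Pbx(L²-b²-x²)/(6LEI)  [x≤a] = -(-4)·6·(10/3)·(10²-6²-(10/3)²)/(6·10·20000) = 119/33750 m
Load 4 — triangular load w₀=-18 kN/m (0→w₀ over full span):
  y_4 = -w₀x(7L⁴-10L²x²+3x⁴)/(360LEI) = -(-18)·(10/3)·(7·10⁴-10·10²·(10/3)²+3·(10/3)⁴)/(360·10·20000) = 4/81 m
Superposition: y = Σ y_i = -6649/135000 m ≈ -0.049252 m

y(10/3) = -6649/135000 m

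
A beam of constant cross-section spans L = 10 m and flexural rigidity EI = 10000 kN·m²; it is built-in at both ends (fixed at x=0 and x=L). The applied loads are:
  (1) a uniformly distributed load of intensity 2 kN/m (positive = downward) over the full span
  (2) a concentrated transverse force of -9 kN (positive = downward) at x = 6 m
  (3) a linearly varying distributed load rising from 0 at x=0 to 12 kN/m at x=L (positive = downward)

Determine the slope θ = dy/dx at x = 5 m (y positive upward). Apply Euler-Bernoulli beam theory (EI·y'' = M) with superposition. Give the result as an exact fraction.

θ(5) = -53/200000 rad

Load 1 — uniform load w=2 kN/m over full span:
  θ_1 = -wx(L-x)(L-2x)/(12EI) = -2·5·(10-5)·(10-2·5)/(12·10000) = 0 rad
Load 2 — point force P=-9 kN at a=6 m (b=L-a=4):
  θ_2 = -Pb²x(2aL-(3a+b)x)/(2L³EI)  [x≤a] = -(-9)·4²·5·(2·6·10-(3·6+4)·5)/(2·10³·10000) = 9/25000 rad
Load 3 — triangular load w₀=12 kN/m (0→w₀ over full span):
  θ_3 = -w₀(2x(L-x)(L-2x)(x+2L)+x²(L-x)²)/(120LEI) = -12·(2·5·(10-5)·(10-2·5)·(5+2·10)+5²·(10-5)²)/(120·10·10000) = -1/1600 rad
Superposition: θ = Σ θ_i = -53/200000 rad ≈ -0.000265 rad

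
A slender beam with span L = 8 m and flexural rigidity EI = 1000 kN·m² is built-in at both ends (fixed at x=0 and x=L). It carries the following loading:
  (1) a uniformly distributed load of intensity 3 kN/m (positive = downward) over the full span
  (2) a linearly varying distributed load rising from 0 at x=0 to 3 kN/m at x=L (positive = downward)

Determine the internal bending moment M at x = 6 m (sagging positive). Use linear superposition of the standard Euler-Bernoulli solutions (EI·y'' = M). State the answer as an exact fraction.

M(6) = 37/10 kN·m

Load 1 — uniform load w=3 kN/m over full span:
  M_1 = wLx/2 - wL²/12 - wx²/2 = 3·8·6/2 - 3·8²/12 - 3·6²/2 = 2 kN·m
Load 2 — triangular load w₀=3 kN/m (0→w₀ over full span):
  M_2 = 3w₀Lx/20 - w₀L²/30 - w₀x³/(6L) = 3·3·8·6/20 - 3·8²/30 - 3·6³/(6·8) = 17/10 kN·m
Superposition: M = Σ M_i = 37/10 kN·m ≈ 3.700000 kN·m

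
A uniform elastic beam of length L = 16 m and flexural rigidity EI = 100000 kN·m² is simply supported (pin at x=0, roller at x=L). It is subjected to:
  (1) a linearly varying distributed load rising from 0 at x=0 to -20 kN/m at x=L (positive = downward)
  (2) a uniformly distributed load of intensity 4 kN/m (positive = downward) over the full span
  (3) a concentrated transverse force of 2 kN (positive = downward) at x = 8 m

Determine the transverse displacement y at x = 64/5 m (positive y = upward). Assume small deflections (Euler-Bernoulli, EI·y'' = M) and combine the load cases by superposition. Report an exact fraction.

Load 1 — triangular load w₀=-20 kN/m (0→w₀ over full span):
  y_1 = -w₀x(7L⁴-10L²x²+3x⁴)/(360LEI) = -(-20)·(64/5)·(7·16⁴-10·16²·(64/5)²+3·(64/5)⁴)/(360·16·100000) = 520192/9765625 m
Load 2 — uniform load w=4 kN/m over full span:
  y_2 = -wx(L³-2Lx²+x³)/(24EI) = -4·(64/5)·(16³-2·16·(64/5)²+(64/5)³)/(24·100000) = -118784/5859375 m
Load 3 — point force P=2 kN at a=8 m (b=L-a=8):
  y_3 = -Pa(L-x)(2Lx-a²-x²)/(6LEI)  [x>a] = -2·8·(16-(64/5))·(2·16·(64/5)-8²-(64/5)²)/(6·16·100000) = -1136/1171875 m
Superposition: y = Σ y_i = 312752/9765625 m ≈ 0.032026 m

y(64/5) = 312752/9765625 m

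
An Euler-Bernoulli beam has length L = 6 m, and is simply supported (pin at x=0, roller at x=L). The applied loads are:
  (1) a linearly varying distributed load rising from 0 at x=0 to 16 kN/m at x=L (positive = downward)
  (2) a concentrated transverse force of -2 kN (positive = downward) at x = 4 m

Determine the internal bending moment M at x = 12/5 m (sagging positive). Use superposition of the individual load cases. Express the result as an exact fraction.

M(12/5) = 3832/125 kN·m

Load 1 — triangular load w₀=16 kN/m (0→w₀ over full span):
  M_1 = w₀Lx/6 - w₀x³/(6L) = 16·6·(12/5)/6 - 16·(12/5)³/(6·6) = 4032/125 kN·m
Load 2 — point force P=-2 kN at a=4 m (b=L-a=2):
  M_2 = Pbx/L  [x≤a] = (-2)·2·(12/5)/6 = -8/5 kN·m
Superposition: M = Σ M_i = 3832/125 kN·m ≈ 30.656000 kN·m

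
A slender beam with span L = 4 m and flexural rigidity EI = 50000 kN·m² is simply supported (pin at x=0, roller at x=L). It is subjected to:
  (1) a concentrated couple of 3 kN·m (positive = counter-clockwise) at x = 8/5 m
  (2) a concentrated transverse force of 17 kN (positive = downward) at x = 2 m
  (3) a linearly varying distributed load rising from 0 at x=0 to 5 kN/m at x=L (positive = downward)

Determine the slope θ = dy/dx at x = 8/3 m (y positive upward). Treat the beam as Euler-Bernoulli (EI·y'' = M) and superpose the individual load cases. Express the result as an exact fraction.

Load 1 — applied couple M₀=3 kN·m at a=8/5 m (b=L-a=12/5):
  θ_1 = (M₀x²/(2L)-M₀(x-a)+C₁)/EI  [x>a] with C₁=M₀(3b²-L²)/(6L)=4/25 = (3·(8/3)²/(2·4)-3·((8/3)-(8/5))+(4/25))/50000 = -7/937500 rad
Load 2 — point force P=17 kN at a=2 m (b=L-a=2):
  θ_2 = -Pa(2L²-6Lx+3x²+a²)/(6LEI)  [x>a] = -17·2·(2·4²-6·4·(8/3)+3·(8/3)²+2²)/(6·4·50000) = 17/90000 rad
Load 3 — triangular load w₀=5 kN/m (0→w₀ over full span):
  θ_3 = -w₀(7L⁴-30L²x²+15x⁴)/(360LEI) = -5·(7·4⁴-30·4²·(8/3)²+15·(8/3)⁴)/(360·4·50000) = 91/1518750 rad
Superposition: θ = Σ θ_i = 73307/303750000 rad ≈ 0.000241 rad

θ(8/3) = 73307/303750000 rad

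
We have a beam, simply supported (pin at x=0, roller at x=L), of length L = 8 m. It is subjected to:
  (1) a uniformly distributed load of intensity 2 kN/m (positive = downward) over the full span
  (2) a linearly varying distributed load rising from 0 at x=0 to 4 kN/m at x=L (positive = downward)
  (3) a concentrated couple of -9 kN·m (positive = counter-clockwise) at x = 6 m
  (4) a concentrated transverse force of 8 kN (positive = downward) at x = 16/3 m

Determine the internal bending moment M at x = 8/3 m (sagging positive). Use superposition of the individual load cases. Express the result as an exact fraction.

M(8/3) = 2509/81 kN·m

Load 1 — uniform load w=2 kN/m over full span:
  M_1 = wx(L-x)/2 = 2·(8/3)·(8-(8/3))/2 = 128/9 kN·m
Load 2 — triangular load w₀=4 kN/m (0→w₀ over full span):
  M_2 = w₀Lx/6 - w₀x³/(6L) = 4·8·(8/3)/6 - 4·(8/3)³/(6·8) = 1024/81 kN·m
Load 3 — applied couple M₀=-9 kN·m at a=6 m (b=L-a=2):
  M_3 = M₀x/L  [x≤a] = (-9)·(8/3)/8 = -3 kN·m
Load 4 — point force P=8 kN at a=16/3 m (b=L-a=8/3):
  M_4 = Pbx/L  [x≤a] = 8·(8/3)·(8/3)/8 = 64/9 kN·m
Superposition: M = Σ M_i = 2509/81 kN·m ≈ 30.975309 kN·m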